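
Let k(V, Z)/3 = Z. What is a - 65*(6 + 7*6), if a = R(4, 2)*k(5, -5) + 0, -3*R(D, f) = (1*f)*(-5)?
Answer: -3170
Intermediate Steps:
k(V, Z) = 3*Z
R(D, f) = 5*f/3 (R(D, f) = -1*f*(-5)/3 = -f*(-5)/3 = -(-5)*f/3 = 5*f/3)
a = -50 (a = ((5/3)*2)*(3*(-5)) + 0 = (10/3)*(-15) + 0 = -50 + 0 = -50)
a - 65*(6 + 7*6) = -50 - 65*(6 + 7*6) = -50 - 65*(6 + 42) = -50 - 65*48 = -50 - 3120 = -3170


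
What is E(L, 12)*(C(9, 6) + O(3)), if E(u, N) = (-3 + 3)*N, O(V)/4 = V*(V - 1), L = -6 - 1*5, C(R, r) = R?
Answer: 0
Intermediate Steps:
L = -11 (L = -6 - 5 = -11)
O(V) = 4*V*(-1 + V) (O(V) = 4*(V*(V - 1)) = 4*(V*(-1 + V)) = 4*V*(-1 + V))
E(u, N) = 0 (E(u, N) = 0*N = 0)
E(L, 12)*(C(9, 6) + O(3)) = 0*(9 + 4*3*(-1 + 3)) = 0*(9 + 4*3*2) = 0*(9 + 24) = 0*33 = 0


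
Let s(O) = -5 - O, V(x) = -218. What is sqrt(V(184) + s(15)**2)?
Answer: sqrt(182) ≈ 13.491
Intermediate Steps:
sqrt(V(184) + s(15)**2) = sqrt(-218 + (-5 - 1*15)**2) = sqrt(-218 + (-5 - 15)**2) = sqrt(-218 + (-20)**2) = sqrt(-218 + 400) = sqrt(182)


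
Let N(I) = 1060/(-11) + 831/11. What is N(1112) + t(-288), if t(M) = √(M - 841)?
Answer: -229/11 + I*√1129 ≈ -20.818 + 33.601*I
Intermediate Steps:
N(I) = -229/11 (N(I) = 1060*(-1/11) + 831*(1/11) = -1060/11 + 831/11 = -229/11)
t(M) = √(-841 + M)
N(1112) + t(-288) = -229/11 + √(-841 - 288) = -229/11 + √(-1129) = -229/11 + I*√1129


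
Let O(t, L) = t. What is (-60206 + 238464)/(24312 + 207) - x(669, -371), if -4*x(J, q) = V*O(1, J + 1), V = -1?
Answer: 688513/98076 ≈ 7.0202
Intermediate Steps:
x(J, q) = 1/4 (x(J, q) = -(-1)/4 = -1/4*(-1) = 1/4)
(-60206 + 238464)/(24312 + 207) - x(669, -371) = (-60206 + 238464)/(24312 + 207) - 1*1/4 = 178258/24519 - 1/4 = 688513/98076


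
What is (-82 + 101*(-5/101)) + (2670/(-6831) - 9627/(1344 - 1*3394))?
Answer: -386006771/4667850 ≈ -82.695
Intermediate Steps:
(-82 + 101*(-5/101)) + (2670/(-6831) - 9627/(1344 - 1*3394)) = (-82 + 101*(-5*1/101)) + (2670*(-1/6831) - 9627/(1344 - 3394)) = (-82 + 101*(-5/101)) + (-890/2277 - 9627/(-2050)) = (-82 - 5) + (-890/2277 - 9627*(-1/2050)) = -87 + (-890/2277 + 9627/2050) = -87 + 20096179/4667850 = -386006771/4667850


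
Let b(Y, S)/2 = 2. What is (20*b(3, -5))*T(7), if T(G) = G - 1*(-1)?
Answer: 640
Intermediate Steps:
b(Y, S) = 4 (b(Y, S) = 2*2 = 4)
T(G) = 1 + G (T(G) = G + 1 = 1 + G)
(20*b(3, -5))*T(7) = (20*4)*(1 + 7) = 80*8 = 640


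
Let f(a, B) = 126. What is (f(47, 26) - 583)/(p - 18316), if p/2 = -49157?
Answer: 457/116630 ≈ 0.0039184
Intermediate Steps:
p = -98314 (p = 2*(-49157) = -98314)
(f(47, 26) - 583)/(p - 18316) = (126 - 583)/(-98314 - 18316) = -457/(-116630) = -457*(-1/116630) = 457/116630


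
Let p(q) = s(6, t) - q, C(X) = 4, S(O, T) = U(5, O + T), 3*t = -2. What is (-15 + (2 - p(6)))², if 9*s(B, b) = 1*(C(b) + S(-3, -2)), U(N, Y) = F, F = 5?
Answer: 64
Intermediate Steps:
t = -⅔ (t = (⅓)*(-2) = -⅔ ≈ -0.66667)
U(N, Y) = 5
S(O, T) = 5
s(B, b) = 1 (s(B, b) = (1*(4 + 5))/9 = (1*9)/9 = (⅑)*9 = 1)
p(q) = 1 - q
(-15 + (2 - p(6)))² = (-15 + (2 - (1 - 1*6)))² = (-15 + (2 - (1 - 6)))² = (-15 + (2 - 1*(-5)))² = (-15 + (2 + 5))² = (-15 + 7)² = (-8)² = 64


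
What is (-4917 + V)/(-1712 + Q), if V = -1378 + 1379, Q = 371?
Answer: 4916/1341 ≈ 3.6659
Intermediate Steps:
V = 1
(-4917 + V)/(-1712 + Q) = (-4917 + 1)/(-1712 + 371) = -4916/(-1341) = -4916*(-1/1341) = 4916/1341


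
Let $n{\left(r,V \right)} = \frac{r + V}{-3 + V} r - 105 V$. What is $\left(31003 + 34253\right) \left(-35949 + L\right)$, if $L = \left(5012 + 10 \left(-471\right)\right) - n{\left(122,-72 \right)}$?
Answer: $-2814208504$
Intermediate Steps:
$n{\left(r,V \right)} = - 105 V + \frac{r \left(V + r\right)}{-3 + V}$ ($n{\left(r,V \right)} = \frac{V + r}{-3 + V} r - 105 V = \frac{r \left(V + r\right)}{-3 + V} - 105 V = - 105 V + \frac{r \left(V + r\right)}{-3 + V}$)
$L = - \frac{21530}{3}$ ($L = \left(5012 + 10 \left(-471\right)\right) - \frac{122^{2} - 105 \left(-72\right)^{2} + 315 \left(-72\right) - 8784}{-3 - 72} = \left(5012 - 4710\right) - \frac{14884 - 544320 - 22680 - 8784}{-75} = 302 - - \frac{14884 - 544320 - 22680 - 8784}{75} = 302 - \left(- \frac{1}{75}\right) \left(-560900\right) = 302 - \frac{22436}{3} = - \frac{21530}{3} \approx -7176.7$)
$\left(31003 + 34253\right) \left(-35949 + L\right) = \left(31003 + 34253\right) \left(-35949 - \frac{21530}{3}\right) = 65256 \left(- \frac{129377}{3}\right) = -2814208504$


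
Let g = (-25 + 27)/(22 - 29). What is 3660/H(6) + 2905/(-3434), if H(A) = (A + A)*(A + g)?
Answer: 721539/13736 ≈ 52.529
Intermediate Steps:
g = -2/7 (g = 2/(-7) = 2*(-⅐) = -2/7 ≈ -0.28571)
H(A) = 2*A*(-2/7 + A) (H(A) = (A + A)*(A - 2/7) = (2*A)*(-2/7 + A) = 2*A*(-2/7 + A))
3660/H(6) + 2905/(-3434) = 3660/(((2/7)*6*(-2 + 7*6))) + 2905/(-3434) = 3660/(((2/7)*6*(-2 + 42))) + 2905*(-1/3434) = 3660/(((2/7)*6*40)) - 2905/3434 = 3660/(480/7) - 2905/3434 = 3660*(7/480) - 2905/3434 = 427/8 - 2905/3434 = 721539/13736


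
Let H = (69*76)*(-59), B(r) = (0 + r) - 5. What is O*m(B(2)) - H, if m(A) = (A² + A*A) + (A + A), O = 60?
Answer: 310116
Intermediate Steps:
B(r) = -5 + r (B(r) = r - 5 = -5 + r)
m(A) = 2*A + 2*A² (m(A) = (A² + A²) + 2*A = 2*A² + 2*A = 2*A + 2*A²)
H = -309396 (H = 5244*(-59) = -309396)
O*m(B(2)) - H = 60*(2*(-5 + 2)*(1 + (-5 + 2))) - 1*(-309396) = 60*(2*(-3)*(1 - 3)) + 309396 = 60*(2*(-3)*(-2)) + 309396 = 60*12 + 309396 = 720 + 309396 = 310116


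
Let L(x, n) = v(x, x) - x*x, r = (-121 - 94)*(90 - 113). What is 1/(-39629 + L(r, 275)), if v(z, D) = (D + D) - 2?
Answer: -1/24482766 ≈ -4.0845e-8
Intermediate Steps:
v(z, D) = -2 + 2*D (v(z, D) = 2*D - 2 = -2 + 2*D)
r = 4945 (r = -215*(-23) = 4945)
L(x, n) = -2 - x² + 2*x (L(x, n) = (-2 + 2*x) - x*x = (-2 + 2*x) - x² = -2 - x² + 2*x)
1/(-39629 + L(r, 275)) = 1/(-39629 + (-2 - 1*4945² + 2*4945)) = 1/(-39629 + (-2 - 1*24453025 + 9890)) = 1/(-39629 + (-2 - 24453025 + 9890)) = 1/(-39629 - 24443137) = 1/(-24482766) = -1/24482766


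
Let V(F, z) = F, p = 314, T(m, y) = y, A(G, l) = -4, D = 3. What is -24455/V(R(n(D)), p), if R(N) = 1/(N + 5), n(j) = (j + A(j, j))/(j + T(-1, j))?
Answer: -709195/6 ≈ -1.1820e+5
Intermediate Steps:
n(j) = (-4 + j)/(2*j) (n(j) = (j - 4)/(j + j) = (-4 + j)/((2*j)) = (-4 + j)*(1/(2*j)) = (-4 + j)/(2*j))
R(N) = 1/(5 + N)
-24455/V(R(n(D)), p) = -24455/(1/(5 + (½)*(-4 + 3)/3)) = -24455/(1/(5 + (½)*(⅓)*(-1))) = -24455/(1/(5 - ⅙)) = -24455/(1/(29/6)) = -24455/6/29 = -24455*29/6 = -709195/6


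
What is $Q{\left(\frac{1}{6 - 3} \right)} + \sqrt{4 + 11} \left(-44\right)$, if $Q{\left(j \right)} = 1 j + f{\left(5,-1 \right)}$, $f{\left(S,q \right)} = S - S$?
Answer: $\frac{1}{3} - 44 \sqrt{15} \approx -170.08$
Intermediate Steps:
$f{\left(S,q \right)} = 0$
$Q{\left(j \right)} = j$ ($Q{\left(j \right)} = 1 j + 0 = j + 0 = j$)
$Q{\left(\frac{1}{6 - 3} \right)} + \sqrt{4 + 11} \left(-44\right) = \frac{1}{6 - 3} + \sqrt{4 + 11} \left(-44\right) = \frac{1}{3} + \sqrt{15} \left(-44\right) = \frac{1}{3} - 44 \sqrt{15}$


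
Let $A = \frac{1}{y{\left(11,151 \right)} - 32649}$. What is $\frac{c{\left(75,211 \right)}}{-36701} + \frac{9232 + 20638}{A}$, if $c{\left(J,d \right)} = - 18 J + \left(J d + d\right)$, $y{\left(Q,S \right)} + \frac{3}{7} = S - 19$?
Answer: $- \frac{5092502787958}{5243} \approx -9.713 \cdot 10^{8}$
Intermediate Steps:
$y{\left(Q,S \right)} = - \frac{136}{7} + S$ ($y{\left(Q,S \right)} = - \frac{3}{7} + \left(S - 19\right) = - \frac{3}{7} + \left(-19 + S\right) = - \frac{136}{7} + S$)
$c{\left(J,d \right)} = d - 18 J + J d$ ($c{\left(J,d \right)} = - 18 J + \left(d + J d\right) = d - 18 J + J d$)
$A = - \frac{7}{227622}$ ($A = \frac{1}{\left(- \frac{136}{7} + 151\right) - 32649} = \frac{1}{\frac{921}{7} - 32649} = \frac{1}{- \frac{227622}{7}} = - \frac{7}{227622} \approx -3.0753 \cdot 10^{-5}$)
$\frac{c{\left(75,211 \right)}}{-36701} + \frac{9232 + 20638}{A} = \frac{211 - 1350 + 75 \cdot 211}{-36701} + \frac{9232 + 20638}{- \frac{7}{227622}} = \left(211 - 1350 + 15825\right) \left(- \frac{1}{36701}\right) + 29870 \left(- \frac{227622}{7}\right) = 14686 \left(- \frac{1}{36701}\right) - \frac{6799069140}{7} = - \frac{2098}{5243} - \frac{6799069140}{7} = - \frac{5092502787958}{5243}$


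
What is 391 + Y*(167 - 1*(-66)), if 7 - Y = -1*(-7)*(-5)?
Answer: 10177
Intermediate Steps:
Y = 42 (Y = 7 - (-1*(-7))*(-5) = 7 - 7*(-5) = 7 - 1*(-35) = 7 + 35 = 42)
391 + Y*(167 - 1*(-66)) = 391 + 42*(167 - 1*(-66)) = 391 + 42*(167 + 66) = 391 + 42*233 = 391 + 9786 = 10177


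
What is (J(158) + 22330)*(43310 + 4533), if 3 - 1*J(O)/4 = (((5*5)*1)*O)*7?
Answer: -4222527494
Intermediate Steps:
J(O) = 12 - 700*O (J(O) = 12 - 4*((5*5)*1)*O*7 = 12 - 4*(25*1)*O*7 = 12 - 4*25*O*7 = 12 - 700*O)
(J(158) + 22330)*(43310 + 4533) = ((12 - 700*158) + 22330)*(43310 + 4533) = ((12 - 110600) + 22330)*47843 = (-110588 + 22330)*47843 = -88258*47843 = -4222527494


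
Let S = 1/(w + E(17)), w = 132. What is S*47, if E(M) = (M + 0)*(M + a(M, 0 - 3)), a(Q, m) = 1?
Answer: 47/438 ≈ 0.10731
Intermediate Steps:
E(M) = M*(1 + M) (E(M) = (M + 0)*(M + 1) = M*(1 + M))
S = 1/438 (S = 1/(132 + 17*(1 + 17)) = 1/(132 + 17*18) = 1/(132 + 306) = 1/438 ≈ 0.0022831)
S*47 = (1/438)*47 = 47/438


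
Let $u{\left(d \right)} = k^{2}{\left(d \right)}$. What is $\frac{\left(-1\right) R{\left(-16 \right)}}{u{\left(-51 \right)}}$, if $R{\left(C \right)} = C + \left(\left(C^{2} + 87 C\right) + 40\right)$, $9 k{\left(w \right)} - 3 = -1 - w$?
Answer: $\frac{90072}{2809} \approx 32.065$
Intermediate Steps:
$k{\left(w \right)} = \frac{2}{9} - \frac{w}{9}$ ($k{\left(w \right)} = \frac{1}{3} + \frac{-1 - w}{9} = \frac{1}{3} - \left(\frac{1}{9} + \frac{w}{9}\right) = \frac{2}{9} - \frac{w}{9}$)
$R{\left(C \right)} = 40 + C^{2} + 88 C$ ($R{\left(C \right)} = C + \left(40 + C^{2} + 87 C\right) = 40 + C^{2} + 88 C$)
$u{\left(d \right)} = \left(\frac{2}{9} - \frac{d}{9}\right)^{2}$
$\frac{\left(-1\right) R{\left(-16 \right)}}{u{\left(-51 \right)}} = \frac{\left(-1\right) \left(40 + \left(-16\right)^{2} + 88 \left(-16\right)\right)}{\frac{1}{81} \left(-2 - 51\right)^{2}} = \frac{\left(-1\right) \left(40 + 256 - 1408\right)}{\frac{1}{81} \left(-53\right)^{2}} = \frac{\left(-1\right) \left(-1112\right)}{\frac{1}{81} \cdot 2809} = \frac{1112}{\frac{2809}{81}} = 1112 \cdot \frac{81}{2809} = \frac{90072}{2809}$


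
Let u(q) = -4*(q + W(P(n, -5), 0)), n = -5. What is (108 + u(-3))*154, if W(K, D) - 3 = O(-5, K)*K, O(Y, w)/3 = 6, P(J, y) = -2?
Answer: 38808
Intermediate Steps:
O(Y, w) = 18 (O(Y, w) = 3*6 = 18)
W(K, D) = 3 + 18*K
u(q) = 132 - 4*q (u(q) = -4*(q + (3 + 18*(-2))) = -4*(q + (3 - 36)) = -4*(q - 33) = -4*(-33 + q) = 132 - 4*q)
(108 + u(-3))*154 = (108 + (132 - 4*(-3)))*154 = (108 + (132 + 12))*154 = (108 + 144)*154 = 252*154 = 38808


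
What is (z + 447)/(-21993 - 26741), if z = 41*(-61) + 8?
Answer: 1023/24367 ≈ 0.041983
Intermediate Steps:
z = -2493 (z = -2501 + 8 = -2493)
(z + 447)/(-21993 - 26741) = (-2493 + 447)/(-21993 - 26741) = -2046/(-48734) = -2046*(-1/48734) = 1023/24367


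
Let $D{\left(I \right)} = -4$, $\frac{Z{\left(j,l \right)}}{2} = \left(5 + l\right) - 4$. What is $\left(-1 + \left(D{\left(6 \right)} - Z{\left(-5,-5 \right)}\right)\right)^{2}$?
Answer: $9$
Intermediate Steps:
$Z{\left(j,l \right)} = 2 + 2 l$ ($Z{\left(j,l \right)} = 2 \left(\left(5 + l\right) - 4\right) = 2 \left(1 + l\right) = 2 + 2 l$)
$\left(-1 + \left(D{\left(6 \right)} - Z{\left(-5,-5 \right)}\right)\right)^{2} = \left(-1 - \left(6 - 10\right)\right)^{2} = \left(-1 - -4\right)^{2} = \left(-1 + \left(-4 + 8\right)\right)^{2} = \left(-1 + 4\right)^{2} = 3^{2} = 9$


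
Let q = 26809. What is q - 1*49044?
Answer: -22235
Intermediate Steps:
q - 1*49044 = 26809 - 1*49044 = 26809 - 49044 = -22235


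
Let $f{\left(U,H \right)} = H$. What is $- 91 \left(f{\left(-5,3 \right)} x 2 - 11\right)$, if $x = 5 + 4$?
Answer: $-3913$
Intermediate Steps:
$x = 9$
$- 91 \left(f{\left(-5,3 \right)} x 2 - 11\right) = - 91 \left(3 \cdot 9 \cdot 2 - 11\right) = - 91 \left(27 \cdot 2 - 11\right) = - 91 \left(54 - 11\right) = \left(-91\right) 43 = -3913$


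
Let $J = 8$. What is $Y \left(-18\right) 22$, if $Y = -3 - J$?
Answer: $4356$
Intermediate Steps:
$Y = -11$ ($Y = -3 - 8 = -11$)
$Y \left(-18\right) 22 = \left(-11\right) \left(-18\right) 22 = 198 \cdot 22 = 4356$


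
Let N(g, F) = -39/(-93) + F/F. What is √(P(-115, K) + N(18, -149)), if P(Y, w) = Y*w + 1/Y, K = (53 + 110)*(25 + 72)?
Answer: 16*I*√90268441665/3565 ≈ 1348.4*I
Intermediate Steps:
K = 15811 (K = 163*97 = 15811)
N(g, F) = 44/31 (N(g, F) = -39*(-1/93) + 1 = 13/31 + 1 = 44/31)
P(Y, w) = 1/Y + Y*w
√(P(-115, K) + N(18, -149)) = √((1/(-115) - 115*15811) + 44/31) = √((-1/115 - 1818265) + 44/31) = √(-209100476/115 + 44/31) = √(-6482109696/3565) = 16*I*√90268441665/3565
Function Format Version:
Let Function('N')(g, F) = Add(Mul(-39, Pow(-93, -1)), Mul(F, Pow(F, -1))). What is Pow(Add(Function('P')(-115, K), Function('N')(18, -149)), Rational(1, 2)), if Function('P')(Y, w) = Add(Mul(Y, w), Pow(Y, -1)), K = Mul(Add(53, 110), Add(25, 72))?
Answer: Mul(Rational(16, 3565), I, Pow(90268441665, Rational(1, 2))) ≈ Mul(1348.4, I)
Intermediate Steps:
K = 15811 (K = Mul(163, 97) = 15811)
Function('N')(g, F) = Rational(44, 31) (Function('N')(g, F) = Add(Mul(-39, Rational(-1, 93)), 1) = Add(Rational(13, 31), 1) = Rational(44, 31))
Function('P')(Y, w) = Add(Pow(Y, -1), Mul(Y, w))
Pow(Add(Function('P')(-115, K), Function('N')(18, -149)), Rational(1, 2)) = Pow(Add(Add(Pow(-115, -1), Mul(-115, 15811)), Rational(44, 31)), Rational(1, 2)) = Pow(Add(Add(Rational(-1, 115), -1818265), Rational(44, 31)), Rational(1, 2)) = Pow(Add(Rational(-209100476, 115), Rational(44, 31)), Rational(1, 2)) = Pow(Rational(-6482109696, 3565), Rational(1, 2)) = Mul(Rational(16, 3565), I, Pow(90268441665, Rational(1, 2)))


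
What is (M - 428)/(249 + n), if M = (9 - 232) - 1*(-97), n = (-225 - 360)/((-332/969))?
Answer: -183928/649533 ≈ -0.28317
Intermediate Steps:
n = 566865/332 (n = -585/((-332*1/969)) = -585/(-332/969) = -585*(-969/332) = 566865/332 ≈ 1707.4)
M = -126 (M = -223 + 97 = -126)
(M - 428)/(249 + n) = (-126 - 428)/(249 + 566865/332) = -554/(649533/332) = (332/649533)*(-554) = -183928/649533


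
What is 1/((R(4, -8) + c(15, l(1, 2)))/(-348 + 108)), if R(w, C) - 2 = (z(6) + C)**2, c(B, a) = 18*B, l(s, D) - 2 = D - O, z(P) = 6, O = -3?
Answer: -20/23 ≈ -0.86957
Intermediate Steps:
l(s, D) = 5 + D (l(s, D) = 2 + (D - 1*(-3)) = 2 + (D + 3) = 2 + (3 + D) = 5 + D)
R(w, C) = 2 + (6 + C)**2
1/((R(4, -8) + c(15, l(1, 2)))/(-348 + 108)) = 1/(((2 + (6 - 8)**2) + 18*15)/(-348 + 108)) = 1/(((2 + (-2)**2) + 270)/(-240)) = 1/(((2 + 4) + 270)*(-1/240)) = 1/((6 + 270)*(-1/240)) = 1/(276*(-1/240)) = 1/(-23/20) = -20/23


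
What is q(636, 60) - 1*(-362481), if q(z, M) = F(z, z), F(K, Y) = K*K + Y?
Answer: 767613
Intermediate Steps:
F(K, Y) = Y + K² (F(K, Y) = K² + Y = Y + K²)
q(z, M) = z + z²
q(636, 60) - 1*(-362481) = 636*(1 + 636) - 1*(-362481) = 636*637 + 362481 = 405132 + 362481 = 767613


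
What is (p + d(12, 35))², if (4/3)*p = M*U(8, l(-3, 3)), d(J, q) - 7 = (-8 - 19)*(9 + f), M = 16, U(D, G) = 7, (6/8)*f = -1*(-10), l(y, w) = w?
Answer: 262144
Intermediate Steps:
f = 40/3 (f = 4*(-1*(-10))/3 = (4/3)*10 = 40/3 ≈ 13.333)
d(J, q) = -596 (d(J, q) = 7 + (-8 - 19)*(9 + 40/3) = 7 - 27*67/3 = 7 - 603 = -596)
p = 84 (p = 3*(16*7)/4 = (¾)*112 = 84)
(p + d(12, 35))² = (84 - 596)² = (-512)² = 262144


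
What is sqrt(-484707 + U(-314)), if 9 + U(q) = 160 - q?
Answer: 11*I*sqrt(4002) ≈ 695.88*I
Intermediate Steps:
U(q) = 151 - q (U(q) = -9 + (160 - q) = 151 - q)
sqrt(-484707 + U(-314)) = sqrt(-484707 + (151 - 1*(-314))) = sqrt(-484707 + (151 + 314)) = sqrt(-484707 + 465) = sqrt(-484242) = 11*I*sqrt(4002)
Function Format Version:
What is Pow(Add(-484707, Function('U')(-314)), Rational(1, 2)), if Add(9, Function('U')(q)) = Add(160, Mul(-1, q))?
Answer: Mul(11, I, Pow(4002, Rational(1, 2))) ≈ Mul(695.88, I)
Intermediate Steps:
Function('U')(q) = Add(151, Mul(-1, q)) (Function('U')(q) = Add(-9, Add(160, Mul(-1, q))) = Add(151, Mul(-1, q)))
Pow(Add(-484707, Function('U')(-314)), Rational(1, 2)) = Pow(Add(-484707, Add(151, Mul(-1, -314))), Rational(1, 2)) = Pow(Add(-484707, Add(151, 314)), Rational(1, 2)) = Pow(Add(-484707, 465), Rational(1, 2)) = Pow(-484242, Rational(1, 2)) = Mul(11, I, Pow(4002, Rational(1, 2)))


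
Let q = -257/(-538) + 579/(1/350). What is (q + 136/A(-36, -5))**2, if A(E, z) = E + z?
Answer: 19980820156939762761/486555364 ≈ 4.1066e+10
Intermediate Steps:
q = 109025957/538 (q = -257*(-1/538) + 579/(1/350) = 257/538 + 579*350 = 257/538 + 202650 = 109025957/538 ≈ 2.0265e+5)
(q + 136/A(-36, -5))**2 = (109025957/538 + 136/(-36 - 5))**2 = (109025957/538 + 136/(-41))**2 = (109025957/538 + 136*(-1/41))**2 = (109025957/538 - 136/41)**2 = (4469991069/22058)**2 = 19980820156939762761/486555364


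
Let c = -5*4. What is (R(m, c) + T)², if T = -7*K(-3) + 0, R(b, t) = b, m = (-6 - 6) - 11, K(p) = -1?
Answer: 256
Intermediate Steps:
m = -23 (m = -12 - 11 = -23)
c = -20
T = 7 (T = -7*(-1) + 0 = 7 + 0 = 7)
(R(m, c) + T)² = (-23 + 7)² = (-16)² = 256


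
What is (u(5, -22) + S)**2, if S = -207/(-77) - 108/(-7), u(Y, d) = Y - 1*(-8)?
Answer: 5740816/5929 ≈ 968.26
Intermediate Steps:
u(Y, d) = 8 + Y (u(Y, d) = Y + 8 = 8 + Y)
S = 1395/77 (S = -207*(-1/77) - 108*(-1/7) = 207/77 + 108/7 = 1395/77 ≈ 18.117)
(u(5, -22) + S)**2 = ((8 + 5) + 1395/77)**2 = (13 + 1395/77)**2 = (2396/77)**2 = 5740816/5929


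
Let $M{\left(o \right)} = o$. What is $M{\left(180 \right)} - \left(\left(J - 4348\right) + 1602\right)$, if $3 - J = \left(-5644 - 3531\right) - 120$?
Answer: $-6372$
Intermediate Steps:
$J = 9298$ ($J = 3 - \left(\left(-5644 - 3531\right) - 120\right) = 3 - \left(-9175 - 120\right) = 3 - -9295 = 3 + 9295 = 9298$)
$M{\left(180 \right)} - \left(\left(J - 4348\right) + 1602\right) = 180 - \left(\left(9298 - 4348\right) + 1602\right) = 180 - \left(4950 + 1602\right) = 180 - 6552 = -6372$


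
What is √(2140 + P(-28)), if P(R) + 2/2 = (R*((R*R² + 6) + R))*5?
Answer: √3078499 ≈ 1754.6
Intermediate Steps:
P(R) = -1 + 5*R*(6 + R + R³) (P(R) = -1 + (R*((R*R² + 6) + R))*5 = -1 + (R*((R³ + 6) + R))*5 = -1 + (R*((6 + R³) + R))*5 = -1 + (R*(6 + R + R³))*5 = -1 + 5*R*(6 + R + R³))
√(2140 + P(-28)) = √(2140 + (-1 + 5*(-28)² + 5*(-28)⁴ + 30*(-28))) = √(2140 + (-1 + 5*784 + 5*614656 - 840)) = √(2140 + (-1 + 3920 + 3073280 - 840)) = √(2140 + 3076359) = √3078499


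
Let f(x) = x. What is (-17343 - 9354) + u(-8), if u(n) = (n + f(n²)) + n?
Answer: -26649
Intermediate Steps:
u(n) = n² + 2*n (u(n) = (n + n²) + n = n² + 2*n)
(-17343 - 9354) + u(-8) = (-17343 - 9354) - 8*(2 - 8) = -26697 - 8*(-6) = -26697 + 48 = -26649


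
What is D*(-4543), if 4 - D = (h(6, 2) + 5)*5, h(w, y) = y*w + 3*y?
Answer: 504273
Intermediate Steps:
h(w, y) = 3*y + w*y (h(w, y) = w*y + 3*y = 3*y + w*y)
D = -111 (D = 4 - (2*(3 + 6) + 5)*5 = 4 - (2*9 + 5)*5 = 4 - (18 + 5)*5 = 4 - 23*5 = 4 - 1*115 = 4 - 115 = -111)
D*(-4543) = -111*(-4543) = 504273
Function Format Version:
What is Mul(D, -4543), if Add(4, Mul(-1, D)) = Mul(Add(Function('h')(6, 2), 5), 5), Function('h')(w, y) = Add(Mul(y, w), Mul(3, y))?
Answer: 504273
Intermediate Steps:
Function('h')(w, y) = Add(Mul(3, y), Mul(w, y)) (Function('h')(w, y) = Add(Mul(w, y), Mul(3, y)) = Add(Mul(3, y), Mul(w, y)))
D = -111 (D = Add(4, Mul(-1, Mul(Add(Mul(2, Add(3, 6)), 5), 5))) = Add(4, Mul(-1, Mul(Add(Mul(2, 9), 5), 5))) = Add(4, Mul(-1, Mul(Add(18, 5), 5))) = Add(4, Mul(-1, Mul(23, 5))) = Add(4, Mul(-1, 115)) = Add(4, -115) = -111)
Mul(D, -4543) = Mul(-111, -4543) = 504273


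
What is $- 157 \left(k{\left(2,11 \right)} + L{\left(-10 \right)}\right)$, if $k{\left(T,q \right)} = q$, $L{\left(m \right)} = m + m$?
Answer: $1413$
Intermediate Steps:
$L{\left(m \right)} = 2 m$
$- 157 \left(k{\left(2,11 \right)} + L{\left(-10 \right)}\right) = - 157 \left(11 + 2 \left(-10\right)\right) = - 157 \left(11 - 20\right) = \left(-157\right) \left(-9\right) = 1413$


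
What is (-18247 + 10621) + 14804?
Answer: 7178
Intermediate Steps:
(-18247 + 10621) + 14804 = -7626 + 14804 = 7178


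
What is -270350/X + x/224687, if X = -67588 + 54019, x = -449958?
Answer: 54638650348/3048777903 ≈ 17.921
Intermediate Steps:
X = -13569
-270350/X + x/224687 = -270350/(-13569) - 449958/224687 = -270350*(-1/13569) - 449958*1/224687 = 270350/13569 - 449958/224687 = 54638650348/3048777903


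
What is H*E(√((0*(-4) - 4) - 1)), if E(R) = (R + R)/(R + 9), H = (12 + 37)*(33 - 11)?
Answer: 2156*√5/(√5 - 9*I) ≈ 125.35 + 504.52*I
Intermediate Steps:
H = 1078 (H = 49*22 = 1078)
E(R) = 2*R/(9 + R) (E(R) = (2*R)/(9 + R) = 2*R/(9 + R))
H*E(√((0*(-4) - 4) - 1)) = 1078*(2*√((0*(-4) - 4) - 1)/(9 + √((0*(-4) - 4) - 1))) = 1078*(2*√((0 - 4) - 1)/(9 + √((0 - 4) - 1))) = 1078*(2*√(-4 - 1)/(9 + √(-4 - 1))) = 1078*(2*√(-5)/(9 + √(-5))) = 1078*(2*(I*√5)/(9 + I*√5)) = 1078*(2*I*√5/(9 + I*√5)) = 2156*I*√5/(9 + I*√5)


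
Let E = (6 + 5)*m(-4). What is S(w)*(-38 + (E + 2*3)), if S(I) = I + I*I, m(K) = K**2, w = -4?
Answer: 1728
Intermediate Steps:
S(I) = I + I**2
E = 176 (E = (6 + 5)*(-4)**2 = 11*16 = 176)
S(w)*(-38 + (E + 2*3)) = (-4*(1 - 4))*(-38 + (176 + 2*3)) = (-4*(-3))*(-38 + (176 + 6)) = 12*(-38 + 182) = 12*144 = 1728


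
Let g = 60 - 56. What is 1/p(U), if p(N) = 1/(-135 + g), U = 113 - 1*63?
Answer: -131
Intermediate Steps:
g = 4
U = 50 (U = 113 - 63 = 50)
p(N) = -1/131 (p(N) = 1/(-135 + 4) = 1/(-131) = -1/131)
1/p(U) = 1/(-1/131) = -131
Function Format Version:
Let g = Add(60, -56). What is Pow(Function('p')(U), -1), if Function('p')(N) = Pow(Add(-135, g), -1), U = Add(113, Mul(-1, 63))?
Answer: -131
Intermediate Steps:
g = 4
U = 50 (U = Add(113, -63) = 50)
Function('p')(N) = Rational(-1, 131) (Function('p')(N) = Pow(Add(-135, 4), -1) = Pow(-131, -1) = Rational(-1, 131))
Pow(Function('p')(U), -1) = Pow(Rational(-1, 131), -1) = -131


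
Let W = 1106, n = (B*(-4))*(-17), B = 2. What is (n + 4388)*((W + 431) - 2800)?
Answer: -5713812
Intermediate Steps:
n = 136 (n = (2*(-4))*(-17) = -8*(-17) = 136)
(n + 4388)*((W + 431) - 2800) = (136 + 4388)*((1106 + 431) - 2800) = 4524*(1537 - 2800) = 4524*(-1263) = -5713812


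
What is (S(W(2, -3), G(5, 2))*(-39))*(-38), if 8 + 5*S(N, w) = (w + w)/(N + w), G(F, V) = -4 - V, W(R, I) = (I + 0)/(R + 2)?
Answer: -27664/15 ≈ -1844.3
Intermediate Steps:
W(R, I) = I/(2 + R)
S(N, w) = -8/5 + 2*w/(5*(N + w)) (S(N, w) = -8/5 + ((w + w)/(N + w))/5 = -8/5 + ((2*w)/(N + w))/5 = -8/5 + (2*w/(N + w))/5 = -8/5 + 2*w/(5*(N + w)))
(S(W(2, -3), G(5, 2))*(-39))*(-38) = ((2*(-(-12)/(2 + 2) - 3*(-4 - 1*2))/(5*(-3/(2 + 2) + (-4 - 1*2))))*(-39))*(-38) = ((2*(-(-12)/4 - 3*(-4 - 2))/(5*(-3/4 + (-4 - 2))))*(-39))*(-38) = ((2*(-(-12)/4 - 3*(-6))/(5*(-3*¼ - 6)))*(-39))*(-38) = ((2*(-4*(-¾) + 18)/(5*(-¾ - 6)))*(-39))*(-38) = ((2*(3 + 18)/(5*(-27/4)))*(-39))*(-38) = (((⅖)*(-4/27)*21)*(-39))*(-38) = -56/45*(-39)*(-38) = (728/15)*(-38) = -27664/15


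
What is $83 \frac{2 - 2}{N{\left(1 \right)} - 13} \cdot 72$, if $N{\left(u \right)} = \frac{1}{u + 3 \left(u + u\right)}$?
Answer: $0$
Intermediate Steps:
$N{\left(u \right)} = \frac{1}{7 u}$ ($N{\left(u \right)} = \frac{1}{u + 3 \cdot 2 u} = \frac{1}{u + 6 u} = \frac{1}{7 u}$)
$83 \frac{2 - 2}{N{\left(1 \right)} - 13} \cdot 72 = 83 \frac{2 - 2}{\frac{1}{7 \cdot 1} - 13} \cdot 72 = 83 \frac{2 - 2}{\frac{1}{7} \cdot 1 - 13} \cdot 72 = 83 \frac{1}{\frac{1}{7} - 13} \cdot 0 \cdot 72 = 83 \frac{1}{- \frac{90}{7}} \cdot 0 \cdot 72 = 83 \left(\left(- \frac{7}{90}\right) 0\right) 72 = 83 \cdot 0 \cdot 72 = 0 \cdot 72 = 0$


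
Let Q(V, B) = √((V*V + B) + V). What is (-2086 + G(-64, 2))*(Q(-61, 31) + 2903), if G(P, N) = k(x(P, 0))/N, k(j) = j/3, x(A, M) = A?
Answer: -18259870/3 - 6290*√3691/3 ≈ -6.2140e+6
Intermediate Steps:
k(j) = j/3 (k(j) = j*(⅓) = j/3)
G(P, N) = P/(3*N) (G(P, N) = (P/3)/N = P/(3*N))
Q(V, B) = √(B + V + V²) (Q(V, B) = √((V² + B) + V) = √((B + V²) + V) = √(B + V + V²))
(-2086 + G(-64, 2))*(Q(-61, 31) + 2903) = (-2086 + (⅓)*(-64)/2)*(√(31 - 61 + (-61)²) + 2903) = (-2086 + (⅓)*(-64)*(½))*(√(31 - 61 + 3721) + 2903) = (-2086 - 32/3)*(√3691 + 2903) = -6290*(2903 + √3691)/3 = -18259870/3 - 6290*√3691/3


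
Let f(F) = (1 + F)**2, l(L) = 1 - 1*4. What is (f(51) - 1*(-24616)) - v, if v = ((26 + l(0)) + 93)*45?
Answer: 22100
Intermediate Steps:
l(L) = -3 (l(L) = 1 - 4 = -3)
v = 5220 (v = ((26 - 3) + 93)*45 = (23 + 93)*45 = 116*45 = 5220)
(f(51) - 1*(-24616)) - v = ((1 + 51)**2 - 1*(-24616)) - 1*5220 = (52**2 + 24616) - 5220 = (2704 + 24616) - 5220 = 27320 - 5220 = 22100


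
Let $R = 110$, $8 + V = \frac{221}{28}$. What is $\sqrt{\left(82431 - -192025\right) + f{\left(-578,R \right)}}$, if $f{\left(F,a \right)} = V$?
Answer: $\frac{\sqrt{53793355}}{14} \approx 523.89$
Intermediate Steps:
$V = - \frac{3}{28}$ ($V = -8 + \frac{221}{28} = - \frac{3}{28} \approx -0.10714$)
$f{\left(F,a \right)} = - \frac{3}{28}$
$\sqrt{\left(82431 - -192025\right) + f{\left(-578,R \right)}} = \sqrt{\left(82431 - -192025\right) - \frac{3}{28}} = \sqrt{\left(82431 + 192025\right) - \frac{3}{28}} = \sqrt{274456 - \frac{3}{28}} = \sqrt{\frac{7684765}{28}} = \frac{\sqrt{53793355}}{14}$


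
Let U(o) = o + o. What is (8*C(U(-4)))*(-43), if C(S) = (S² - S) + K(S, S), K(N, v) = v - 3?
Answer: -20984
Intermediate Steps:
K(N, v) = -3 + v
U(o) = 2*o
C(S) = -3 + S² (C(S) = (S² - S) + (-3 + S) = -3 + S²)
(8*C(U(-4)))*(-43) = (8*(-3 + (2*(-4))²))*(-43) = (8*(-3 + (-8)²))*(-43) = (8*(-3 + 64))*(-43) = (8*61)*(-43) = 488*(-43) = -20984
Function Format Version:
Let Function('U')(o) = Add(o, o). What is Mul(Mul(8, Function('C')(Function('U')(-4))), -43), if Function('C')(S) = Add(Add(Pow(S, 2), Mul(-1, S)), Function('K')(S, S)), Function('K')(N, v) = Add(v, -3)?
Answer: -20984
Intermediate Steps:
Function('K')(N, v) = Add(-3, v)
Function('U')(o) = Mul(2, o)
Function('C')(S) = Add(-3, Pow(S, 2)) (Function('C')(S) = Add(Add(Pow(S, 2), Mul(-1, S)), Add(-3, S)) = Add(-3, Pow(S, 2)))
Mul(Mul(8, Function('C')(Function('U')(-4))), -43) = Mul(Mul(8, Add(-3, Pow(Mul(2, -4), 2))), -43) = Mul(Mul(8, Add(-3, Pow(-8, 2))), -43) = Mul(Mul(8, Add(-3, 64)), -43) = Mul(Mul(8, 61), -43) = Mul(488, -43) = -20984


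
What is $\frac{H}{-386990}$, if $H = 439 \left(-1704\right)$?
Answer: $\frac{374028}{193495} \approx 1.933$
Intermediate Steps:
$H = -748056$
$\frac{H}{-386990} = - \frac{748056}{-386990} = \left(-748056\right) \left(- \frac{1}{386990}\right) = \frac{374028}{193495}$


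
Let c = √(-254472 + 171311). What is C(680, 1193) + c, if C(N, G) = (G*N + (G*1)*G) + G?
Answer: 2235682 + I*√83161 ≈ 2.2357e+6 + 288.38*I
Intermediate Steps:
C(N, G) = G + G² + G*N (C(N, G) = (G*N + G*G) + G = (G*N + G²) + G = (G² + G*N) + G = G + G² + G*N)
c = I*√83161 (c = √(-83161) = I*√83161 ≈ 288.38*I)
C(680, 1193) + c = 1193*(1 + 1193 + 680) + I*√83161 = 1193*1874 + I*√83161 = 2235682 + I*√83161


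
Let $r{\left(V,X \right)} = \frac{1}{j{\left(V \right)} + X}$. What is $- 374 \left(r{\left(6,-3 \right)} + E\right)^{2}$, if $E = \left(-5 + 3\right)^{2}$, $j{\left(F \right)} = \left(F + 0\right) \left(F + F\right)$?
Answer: $- \frac{28696646}{4761} \approx -6027.4$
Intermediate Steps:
$j{\left(F \right)} = 2 F^{2}$ ($j{\left(F \right)} = F 2 F = 2 F^{2}$)
$E = 4$ ($E = \left(-2\right)^{2} = 4$)
$r{\left(V,X \right)} = \frac{1}{X + 2 V^{2}}$ ($r{\left(V,X \right)} = \frac{1}{2 V^{2} + X} = \frac{1}{X + 2 V^{2}}$)
$- 374 \left(r{\left(6,-3 \right)} + E\right)^{2} = - 374 \left(\frac{1}{-3 + 2 \cdot 6^{2}} + 4\right)^{2} = - 374 \left(\frac{1}{-3 + 2 \cdot 36} + 4\right)^{2} = - 374 \left(\frac{1}{-3 + 72} + 4\right)^{2} = - 374 \left(\frac{1}{69} + 4\right)^{2} = - 374 \left(\frac{277}{69}\right)^{2} = \left(-374\right) \frac{76729}{4761} = - \frac{28696646}{4761}$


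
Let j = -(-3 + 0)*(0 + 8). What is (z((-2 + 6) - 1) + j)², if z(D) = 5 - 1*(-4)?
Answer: 1089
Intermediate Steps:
z(D) = 9 (z(D) = 5 + 4 = 9)
j = 24 (j = -(-3)*8 = -1*(-24) = 24)
(z((-2 + 6) - 1) + j)² = (9 + 24)² = 33² = 1089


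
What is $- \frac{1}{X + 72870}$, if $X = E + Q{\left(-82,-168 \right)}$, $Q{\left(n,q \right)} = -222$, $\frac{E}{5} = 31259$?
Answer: $- \frac{1}{228943} \approx -4.3679 \cdot 10^{-6}$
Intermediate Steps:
$E = 156295$ ($E = 5 \cdot 31259 = 156295$)
$X = 156073$ ($X = 156295 - 222 = 156073$)
$- \frac{1}{X + 72870} = - \frac{1}{156073 + 72870} = - \frac{1}{228943}$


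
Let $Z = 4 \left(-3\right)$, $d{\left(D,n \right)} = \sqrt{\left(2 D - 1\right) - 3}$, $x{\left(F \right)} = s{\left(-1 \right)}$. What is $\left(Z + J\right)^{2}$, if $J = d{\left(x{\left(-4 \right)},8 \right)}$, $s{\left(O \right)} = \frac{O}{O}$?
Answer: $\left(12 - i \sqrt{2}\right)^{2} \approx 142.0 - 33.941 i$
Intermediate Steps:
$s{\left(O \right)} = 1$
$x{\left(F \right)} = 1$
$d{\left(D,n \right)} = \sqrt{-4 + 2 D}$ ($d{\left(D,n \right)} = \sqrt{\left(-1 + 2 D\right) - 3} = \sqrt{-4 + 2 D}$)
$J = i \sqrt{2}$ ($J = \sqrt{-4 + 2 \cdot 1} = \sqrt{-4 + 2} = \sqrt{-2} = i \sqrt{2} \approx 1.4142 i$)
$Z = -12$
$\left(Z + J\right)^{2} = \left(-12 + i \sqrt{2}\right)^{2}$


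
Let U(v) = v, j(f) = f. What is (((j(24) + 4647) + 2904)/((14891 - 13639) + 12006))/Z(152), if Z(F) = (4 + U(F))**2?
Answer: 2525/107548896 ≈ 2.3478e-5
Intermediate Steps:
Z(F) = (4 + F)**2
(((j(24) + 4647) + 2904)/((14891 - 13639) + 12006))/Z(152) = (((24 + 4647) + 2904)/((14891 - 13639) + 12006))/((4 + 152)**2) = ((4671 + 2904)/(1252 + 12006))/(156**2) = (7575/13258)/24336 = (7575*(1/13258))*(1/24336) = (7575/13258)*(1/24336) = 2525/107548896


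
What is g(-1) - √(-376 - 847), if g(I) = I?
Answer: -1 - I*√1223 ≈ -1.0 - 34.971*I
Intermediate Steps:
g(-1) - √(-376 - 847) = -1 - √(-376 - 847) = -1 - √(-1223) = -1 - I*√1223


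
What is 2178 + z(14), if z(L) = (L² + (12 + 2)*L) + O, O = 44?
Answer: 2614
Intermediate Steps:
z(L) = 44 + L² + 14*L (z(L) = (L² + (12 + 2)*L) + 44 = (L² + 14*L) + 44 = 44 + L² + 14*L)
2178 + z(14) = 2178 + (44 + 14² + 14*14) = 2178 + (44 + 196 + 196) = 2178 + 436 = 2614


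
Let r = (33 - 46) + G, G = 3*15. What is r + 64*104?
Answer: 6688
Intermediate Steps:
G = 45
r = 32 (r = (33 - 46) + 45 = -13 + 45 = 32)
r + 64*104 = 32 + 64*104 = 32 + 6656 = 6688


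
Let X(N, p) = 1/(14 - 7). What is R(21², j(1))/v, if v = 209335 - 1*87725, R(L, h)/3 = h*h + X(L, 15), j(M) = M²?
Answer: 12/425635 ≈ 2.8193e-5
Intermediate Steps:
X(N, p) = ⅐ (X(N, p) = 1/7 = ⅐)
R(L, h) = 3/7 + 3*h² (R(L, h) = 3*(h*h + ⅐) = 3*(h² + ⅐) = 3*(⅐ + h²) = 3/7 + 3*h²)
v = 121610 (v = 209335 - 87725 = 121610)
R(21², j(1))/v = (3/7 + 3*(1²)²)/121610 = (3/7 + 3*1²)*(1/121610) = (3/7 + 3*1)*(1/121610) = (3/7 + 3)*(1/121610) = (24/7)*(1/121610) = 12/425635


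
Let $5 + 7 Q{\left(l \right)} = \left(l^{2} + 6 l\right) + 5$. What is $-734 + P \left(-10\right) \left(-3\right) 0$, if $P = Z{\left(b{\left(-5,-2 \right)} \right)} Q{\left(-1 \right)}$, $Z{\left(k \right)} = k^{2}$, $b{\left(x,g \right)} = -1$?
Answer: $-734$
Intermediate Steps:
$Q{\left(l \right)} = \frac{l^{2}}{7} + \frac{6 l}{7}$ ($Q{\left(l \right)} = - \frac{5}{7} + \frac{\left(l^{2} + 6 l\right) + 5}{7} = - \frac{5}{7} + \frac{5 + l^{2} + 6 l}{7} = - \frac{5}{7} + \left(\frac{5}{7} + \frac{l^{2}}{7} + \frac{6 l}{7}\right) = \frac{l^{2}}{7} + \frac{6 l}{7}$)
$P = - \frac{5}{7}$ ($P = \left(-1\right)^{2} \cdot \frac{1}{7} \left(-1\right) \left(6 - 1\right) = 1 \cdot \frac{1}{7} \left(-1\right) 5 = 1 \left(- \frac{5}{7}\right) = - \frac{5}{7} \approx -0.71429$)
$-734 + P \left(-10\right) \left(-3\right) 0 = -734 - \frac{5 \left(-10\right) \left(-3\right) 0}{7} = -734 - \frac{5 \cdot 30 \cdot 0}{7} = -734 - 0 = -734 + 0 = -734$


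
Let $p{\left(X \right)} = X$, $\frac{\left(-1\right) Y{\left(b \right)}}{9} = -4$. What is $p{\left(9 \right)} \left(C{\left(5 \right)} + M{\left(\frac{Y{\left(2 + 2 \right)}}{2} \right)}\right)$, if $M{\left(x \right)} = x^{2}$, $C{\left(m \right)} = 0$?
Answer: $2916$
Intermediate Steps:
$Y{\left(b \right)} = 36$ ($Y{\left(b \right)} = \left(-9\right) \left(-4\right) = 36$)
$p{\left(9 \right)} \left(C{\left(5 \right)} + M{\left(\frac{Y{\left(2 + 2 \right)}}{2} \right)}\right) = 9 \left(0 + \left(\frac{36}{2}\right)^{2}\right) = 9 \left(0 + \left(36 \cdot \frac{1}{2}\right)^{2}\right) = 9 \left(0 + 18^{2}\right) = 9 \left(0 + 324\right) = 9 \cdot 324 = 2916$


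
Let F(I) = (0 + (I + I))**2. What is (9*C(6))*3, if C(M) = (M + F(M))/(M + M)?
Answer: 675/2 ≈ 337.50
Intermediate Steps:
F(I) = 4*I**2 (F(I) = (0 + 2*I)**2 = (2*I)**2 = 4*I**2)
C(M) = (M + 4*M**2)/(2*M) (C(M) = (M + 4*M**2)/(M + M) = (M + 4*M**2)/((2*M)) = (M + 4*M**2)*(1/(2*M)) = (M + 4*M**2)/(2*M))
(9*C(6))*3 = (9*(1/2 + 2*6))*3 = (9*(1/2 + 12))*3 = (9*(25/2))*3 = (225/2)*3 = 675/2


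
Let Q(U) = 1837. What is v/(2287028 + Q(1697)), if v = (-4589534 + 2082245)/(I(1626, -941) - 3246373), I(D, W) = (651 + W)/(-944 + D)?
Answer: 284995183/844601361293790 ≈ 3.3743e-7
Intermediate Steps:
I(D, W) = (651 + W)/(-944 + D)
v = 284995183/369004446 (v = (-4589534 + 2082245)/((651 - 941)/(-944 + 1626) - 3246373) = -2507289/(-290/682 - 3246373) = -2507289/((1/682)*(-290) - 3246373) = -2507289/(-145/341 - 3246373) = -2507289/(-1107013338/341) = -2507289*(-341/1107013338) = 284995183/369004446 ≈ 0.77234)
v/(2287028 + Q(1697)) = 284995183/(369004446*(2287028 + 1837)) = (284995183/369004446)/2288865 = (284995183/369004446)*(1/2288865) = 284995183/844601361293790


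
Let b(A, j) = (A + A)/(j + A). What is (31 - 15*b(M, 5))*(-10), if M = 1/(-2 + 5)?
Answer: -1165/4 ≈ -291.25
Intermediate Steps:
M = 1/3 ≈ 0.33333
b(A, j) = 2*A/(A + j) (b(A, j) = (2*A)/(A + j) = 2*A/(A + j))
(31 - 15*b(M, 5))*(-10) = (31 - 30/(3*(1/3 + 5)))*(-10) = (31 - 30/(3*16/3))*(-10) = (31 - 30*3/(3*16))*(-10) = (31 - 15*1/8)*(-10) = (31 - 15/8)*(-10) = (233/8)*(-10) = -1165/4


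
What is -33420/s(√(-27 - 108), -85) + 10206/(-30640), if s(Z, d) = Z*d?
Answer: -5103/15320 - 2228*I*√15/255 ≈ -0.33309 - 33.839*I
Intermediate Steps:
-33420/s(√(-27 - 108), -85) + 10206/(-30640) = -33420*(-1/(85*√(-27 - 108))) + 10206/(-30640) = -33420*I*√15/3825 + 10206*(-1/30640) = -33420*I*√15/3825 - 5103/15320 = -2228*I*√15/255 - 5103/15320 = -5103/15320 - 2228*I*√15/255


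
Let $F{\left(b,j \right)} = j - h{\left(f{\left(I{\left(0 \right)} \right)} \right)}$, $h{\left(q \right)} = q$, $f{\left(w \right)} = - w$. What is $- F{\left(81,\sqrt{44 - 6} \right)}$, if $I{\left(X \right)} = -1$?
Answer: $1 - \sqrt{38} \approx -5.1644$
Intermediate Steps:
$F{\left(b,j \right)} = -1 + j$ ($F{\left(b,j \right)} = j - \left(-1\right) \left(-1\right) = j - 1 = -1 + j$)
$- F{\left(81,\sqrt{44 - 6} \right)} = - (-1 + \sqrt{44 - 6}) = - (-1 + \sqrt{38}) = 1 - \sqrt{38}$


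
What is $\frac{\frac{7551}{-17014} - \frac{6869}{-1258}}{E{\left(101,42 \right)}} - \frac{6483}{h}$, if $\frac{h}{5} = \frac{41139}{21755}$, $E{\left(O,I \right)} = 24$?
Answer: $- \frac{201186348731411}{293507731356} \approx -685.46$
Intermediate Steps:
$h = \frac{41139}{4351}$ ($h = 5 \cdot \frac{41139}{21755} = \frac{41139}{4351} \approx 9.4551$)
$\frac{\frac{7551}{-17014} - \frac{6869}{-1258}}{E{\left(101,42 \right)}} - \frac{6483}{h} = \frac{\frac{7551}{-17014} - \frac{6869}{-1258}}{24} - \frac{6483}{\frac{41139}{4351}} = \left(7551 \left(- \frac{1}{17014}\right) - - \frac{6869}{1258}\right) \frac{1}{24} - \frac{9402511}{13713} = \left(- \frac{7551}{17014} + \frac{6869}{1258}\right) \frac{1}{24} - \frac{9402511}{13713} = \frac{26842502}{5350903} \cdot \frac{1}{24} - \frac{9402511}{13713} = \frac{13421251}{64210836} - \frac{9402511}{13713} = - \frac{201186348731411}{293507731356}$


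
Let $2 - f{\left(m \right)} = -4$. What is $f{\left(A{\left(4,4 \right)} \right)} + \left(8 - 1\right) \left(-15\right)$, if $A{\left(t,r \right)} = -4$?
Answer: $-99$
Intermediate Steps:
$f{\left(m \right)} = 6$ ($f{\left(m \right)} = 2 - -4 = 2 + 4 = 6$)
$f{\left(A{\left(4,4 \right)} \right)} + \left(8 - 1\right) \left(-15\right) = 6 + \left(8 - 1\right) \left(-15\right) = 6 + 7 \left(-15\right) = 6 - 105 = -99$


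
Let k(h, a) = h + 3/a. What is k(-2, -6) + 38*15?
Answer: 1135/2 ≈ 567.50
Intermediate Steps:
k(h, a) = h + 3/a
k(-2, -6) + 38*15 = (-2 + 3/(-6)) + 38*15 = (-2 + 3*(-⅙)) + 570 = (-2 - ½) + 570 = -5/2 + 570 = 1135/2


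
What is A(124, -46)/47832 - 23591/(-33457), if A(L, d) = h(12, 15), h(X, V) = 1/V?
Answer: 16926104137/24004728360 ≈ 0.70512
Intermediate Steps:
A(L, d) = 1/15
A(124, -46)/47832 - 23591/(-33457) = (1/15)/47832 - 23591/(-33457) = (1/15)*(1/47832) - 23591*(-1/33457) = 1/717480 + 23591/33457 = 16926104137/24004728360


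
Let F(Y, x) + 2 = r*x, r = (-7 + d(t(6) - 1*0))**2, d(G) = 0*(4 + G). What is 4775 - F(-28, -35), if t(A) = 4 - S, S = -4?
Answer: 6492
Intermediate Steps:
t(A) = 8 (t(A) = 4 - 1*(-4) = 4 + 4 = 8)
d(G) = 0
r = 49 (r = (-7 + 0)**2 = (-7)**2 = 49)
F(Y, x) = -2 + 49*x
4775 - F(-28, -35) = 4775 - (-2 + 49*(-35)) = 4775 - (-2 - 1715) = 4775 - 1*(-1717) = 4775 + 1717 = 6492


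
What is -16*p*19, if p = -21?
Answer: 6384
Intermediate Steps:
-16*p*19 = -16*(-21)*19 = 336*19 = 6384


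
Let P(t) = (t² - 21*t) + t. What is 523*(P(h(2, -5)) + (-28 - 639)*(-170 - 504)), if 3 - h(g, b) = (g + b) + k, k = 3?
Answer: 235092161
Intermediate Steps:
h(g, b) = -b - g (h(g, b) = 3 - ((g + b) + 3) = 3 - ((b + g) + 3) = 3 - (3 + b + g) = 3 + (-3 - b - g) = -b - g)
P(t) = t² - 20*t
523*(P(h(2, -5)) + (-28 - 639)*(-170 - 504)) = 523*((-1*(-5) - 1*2)*(-20 + (-1*(-5) - 1*2)) + (-28 - 639)*(-170 - 504)) = 523*((5 - 2)*(-20 + (5 - 2)) - 667*(-674)) = 523*(3*(-20 + 3) + 449558) = 523*(3*(-17) + 449558) = 523*(-51 + 449558) = 523*449507 = 235092161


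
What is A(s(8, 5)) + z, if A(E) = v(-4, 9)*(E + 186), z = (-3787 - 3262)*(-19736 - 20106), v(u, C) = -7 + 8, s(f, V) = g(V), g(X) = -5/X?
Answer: 280846443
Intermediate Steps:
s(f, V) = -5/V
v(u, C) = 1
z = 280846258 (z = -7049*(-39842) = 280846258)
A(E) = 186 + E (A(E) = 1*(E + 186) = 1*(186 + E) = 186 + E)
A(s(8, 5)) + z = (186 - 5/5) + 280846258 = (186 - 5*⅕) + 280846258 = (186 - 1) + 280846258 = 185 + 280846258 = 280846443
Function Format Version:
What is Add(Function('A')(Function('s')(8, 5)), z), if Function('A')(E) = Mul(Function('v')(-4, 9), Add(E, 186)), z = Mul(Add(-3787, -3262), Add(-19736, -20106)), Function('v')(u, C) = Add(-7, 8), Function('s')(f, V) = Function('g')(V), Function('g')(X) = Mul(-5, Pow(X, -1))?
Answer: 280846443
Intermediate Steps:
Function('s')(f, V) = Mul(-5, Pow(V, -1))
Function('v')(u, C) = 1
z = 280846258 (z = Mul(-7049, -39842) = 280846258)
Function('A')(E) = Add(186, E) (Function('A')(E) = Mul(1, Add(E, 186)) = Mul(1, Add(186, E)) = Add(186, E))
Add(Function('A')(Function('s')(8, 5)), z) = Add(Add(186, Mul(-5, Pow(5, -1))), 280846258) = Add(Add(186, Mul(-5, Rational(1, 5))), 280846258) = Add(Add(186, -1), 280846258) = Add(185, 280846258) = 280846443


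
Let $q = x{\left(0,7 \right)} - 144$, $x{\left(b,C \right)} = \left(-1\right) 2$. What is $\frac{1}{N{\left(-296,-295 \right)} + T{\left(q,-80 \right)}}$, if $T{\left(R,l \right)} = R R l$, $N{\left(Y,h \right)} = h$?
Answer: $- \frac{1}{1705575} \approx -5.8631 \cdot 10^{-7}$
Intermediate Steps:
$x{\left(b,C \right)} = -2$
$q = -146$ ($q = -2 - 144 = -146$)
$T{\left(R,l \right)} = l R^{2}$ ($T{\left(R,l \right)} = R^{2} l = l R^{2}$)
$\frac{1}{N{\left(-296,-295 \right)} + T{\left(q,-80 \right)}} = \frac{1}{-295 - 80 \left(-146\right)^{2}} = \frac{1}{-295 - 1705280} = \frac{1}{-1705575} = - \frac{1}{1705575}$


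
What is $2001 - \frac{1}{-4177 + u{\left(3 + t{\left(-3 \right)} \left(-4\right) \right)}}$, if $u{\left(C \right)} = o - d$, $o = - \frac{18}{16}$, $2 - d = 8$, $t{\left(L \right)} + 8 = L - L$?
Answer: $\frac{66787385}{33377} \approx 2001.0$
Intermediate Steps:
$t{\left(L \right)} = -8$ ($t{\left(L \right)} = -8 + \left(L - L\right) = -8 + 0 = -8$)
$d = -6$ ($d = 2 - 8 = -6$)
$o = - \frac{9}{8}$ ($o = \left(-18\right) \frac{1}{16} = - \frac{9}{8} \approx -1.125$)
$u{\left(C \right)} = \frac{39}{8}$ ($u{\left(C \right)} = - \frac{9}{8} - -6 = - \frac{9}{8} + 6 = \frac{39}{8}$)
$2001 - \frac{1}{-4177 + u{\left(3 + t{\left(-3 \right)} \left(-4\right) \right)}} = 2001 - \frac{1}{-4177 + \frac{39}{8}} = 2001 - \frac{1}{- \frac{33377}{8}} = 2001 - - \frac{8}{33377} = 2001 + \frac{8}{33377} = \frac{66787385}{33377}$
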